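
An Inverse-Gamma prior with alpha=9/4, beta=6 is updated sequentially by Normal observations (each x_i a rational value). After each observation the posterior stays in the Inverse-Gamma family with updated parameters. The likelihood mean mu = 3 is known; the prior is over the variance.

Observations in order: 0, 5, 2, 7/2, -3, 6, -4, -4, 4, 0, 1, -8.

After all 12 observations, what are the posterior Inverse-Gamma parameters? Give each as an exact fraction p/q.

obs 1: x=0 → posterior Inverse-Gamma(11/4, 21/2)
obs 2: x=5 → posterior Inverse-Gamma(13/4, 25/2)
obs 3: x=2 → posterior Inverse-Gamma(15/4, 13)
obs 4: x=7/2 → posterior Inverse-Gamma(17/4, 105/8)
obs 5: x=-3 → posterior Inverse-Gamma(19/4, 249/8)
obs 6: x=6 → posterior Inverse-Gamma(21/4, 285/8)
obs 7: x=-4 → posterior Inverse-Gamma(23/4, 481/8)
obs 8: x=-4 → posterior Inverse-Gamma(25/4, 677/8)
obs 9: x=4 → posterior Inverse-Gamma(27/4, 681/8)
obs 10: x=0 → posterior Inverse-Gamma(29/4, 717/8)
obs 11: x=1 → posterior Inverse-Gamma(31/4, 733/8)
obs 12: x=-8 → posterior Inverse-Gamma(33/4, 1217/8)

alpha=33/4, beta=1217/8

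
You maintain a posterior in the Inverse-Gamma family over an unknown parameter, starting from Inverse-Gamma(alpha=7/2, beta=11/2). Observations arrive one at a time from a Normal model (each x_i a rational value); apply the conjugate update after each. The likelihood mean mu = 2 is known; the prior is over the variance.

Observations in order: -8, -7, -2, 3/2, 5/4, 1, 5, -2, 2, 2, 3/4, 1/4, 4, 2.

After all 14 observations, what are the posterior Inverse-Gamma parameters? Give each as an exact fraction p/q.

alpha=21/2, beta=3895/32

obs 1: x=-8 → posterior Inverse-Gamma(4, 111/2)
obs 2: x=-7 → posterior Inverse-Gamma(9/2, 96)
obs 3: x=-2 → posterior Inverse-Gamma(5, 104)
obs 4: x=3/2 → posterior Inverse-Gamma(11/2, 833/8)
obs 5: x=5/4 → posterior Inverse-Gamma(6, 3341/32)
obs 6: x=1 → posterior Inverse-Gamma(13/2, 3357/32)
obs 7: x=5 → posterior Inverse-Gamma(7, 3501/32)
obs 8: x=-2 → posterior Inverse-Gamma(15/2, 3757/32)
obs 9: x=2 → posterior Inverse-Gamma(8, 3757/32)
obs 10: x=2 → posterior Inverse-Gamma(17/2, 3757/32)
obs 11: x=3/4 → posterior Inverse-Gamma(9, 1891/16)
obs 12: x=1/4 → posterior Inverse-Gamma(19/2, 3831/32)
obs 13: x=4 → posterior Inverse-Gamma(10, 3895/32)
obs 14: x=2 → posterior Inverse-Gamma(21/2, 3895/32)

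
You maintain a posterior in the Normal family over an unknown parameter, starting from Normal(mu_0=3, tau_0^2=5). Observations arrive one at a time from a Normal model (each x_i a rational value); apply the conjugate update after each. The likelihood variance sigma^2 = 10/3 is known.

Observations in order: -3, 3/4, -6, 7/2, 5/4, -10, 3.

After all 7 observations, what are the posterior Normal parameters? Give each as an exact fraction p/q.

mu_0=-51/46, tau_0^2=10/23

obs 1: x=-3 → posterior Normal(-3/5, 2)
obs 2: x=3/4 → posterior Normal(-3/32, 5/4)
obs 3: x=-6 → posterior Normal(-75/44, 10/11)
obs 4: x=7/2 → posterior Normal(-33/56, 5/7)
obs 5: x=5/4 → posterior Normal(-9/34, 10/17)
obs 6: x=-10 → posterior Normal(-69/40, 1/2)
obs 7: x=3 → posterior Normal(-51/46, 10/23)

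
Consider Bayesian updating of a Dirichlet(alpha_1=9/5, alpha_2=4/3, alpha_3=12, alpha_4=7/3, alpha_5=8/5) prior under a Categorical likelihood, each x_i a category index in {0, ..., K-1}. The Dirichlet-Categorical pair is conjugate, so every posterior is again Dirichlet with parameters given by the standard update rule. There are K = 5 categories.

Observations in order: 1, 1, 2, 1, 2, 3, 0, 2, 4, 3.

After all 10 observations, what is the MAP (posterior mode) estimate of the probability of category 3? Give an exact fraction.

obs 1: x=1 → posterior Dirichlet(9/5, 7/3, 12, 7/3, 8/5)
obs 2: x=1 → posterior Dirichlet(9/5, 10/3, 12, 7/3, 8/5)
obs 3: x=2 → posterior Dirichlet(9/5, 10/3, 13, 7/3, 8/5)
obs 4: x=1 → posterior Dirichlet(9/5, 13/3, 13, 7/3, 8/5)
obs 5: x=2 → posterior Dirichlet(9/5, 13/3, 14, 7/3, 8/5)
obs 6: x=3 → posterior Dirichlet(9/5, 13/3, 14, 10/3, 8/5)
obs 7: x=0 → posterior Dirichlet(14/5, 13/3, 14, 10/3, 8/5)
obs 8: x=2 → posterior Dirichlet(14/5, 13/3, 15, 10/3, 8/5)
obs 9: x=4 → posterior Dirichlet(14/5, 13/3, 15, 10/3, 13/5)
obs 10: x=3 → posterior Dirichlet(14/5, 13/3, 15, 13/3, 13/5)

50/361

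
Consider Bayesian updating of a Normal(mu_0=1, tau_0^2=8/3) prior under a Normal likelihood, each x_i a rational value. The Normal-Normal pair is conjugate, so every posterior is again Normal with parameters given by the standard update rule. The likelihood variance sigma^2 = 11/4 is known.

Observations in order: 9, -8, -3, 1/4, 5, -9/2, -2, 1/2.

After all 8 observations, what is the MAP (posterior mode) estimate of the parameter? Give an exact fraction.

-55/289

obs 1: x=9 → posterior Normal(321/65, 88/65)
obs 2: x=-8 → posterior Normal(65/97, 88/97)
obs 3: x=-3 → posterior Normal(-31/129, 88/129)
obs 4: x=1/4 → posterior Normal(-1/7, 88/161)
obs 5: x=5 → posterior Normal(137/193, 88/193)
obs 6: x=-9/2 → posterior Normal(-7/225, 88/225)
obs 7: x=-2 → posterior Normal(-71/257, 88/257)
obs 8: x=1/2 → posterior Normal(-55/289, 88/289)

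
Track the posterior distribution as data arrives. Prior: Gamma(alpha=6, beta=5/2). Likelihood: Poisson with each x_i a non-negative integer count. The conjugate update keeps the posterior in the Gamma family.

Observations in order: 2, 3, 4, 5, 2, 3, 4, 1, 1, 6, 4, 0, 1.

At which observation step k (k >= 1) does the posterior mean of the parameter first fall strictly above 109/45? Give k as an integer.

k = 2

obs 1: x=2 → posterior Gamma(8, 7/2)
obs 2: x=3 → posterior Gamma(11, 9/2)
obs 3: x=4 → posterior Gamma(15, 11/2)
obs 4: x=5 → posterior Gamma(20, 13/2)
obs 5: x=2 → posterior Gamma(22, 15/2)
obs 6: x=3 → posterior Gamma(25, 17/2)
obs 7: x=4 → posterior Gamma(29, 19/2)
obs 8: x=1 → posterior Gamma(30, 21/2)
obs 9: x=1 → posterior Gamma(31, 23/2)
obs 10: x=6 → posterior Gamma(37, 25/2)
obs 11: x=4 → posterior Gamma(41, 27/2)
obs 12: x=0 → posterior Gamma(41, 29/2)
obs 13: x=1 → posterior Gamma(42, 31/2)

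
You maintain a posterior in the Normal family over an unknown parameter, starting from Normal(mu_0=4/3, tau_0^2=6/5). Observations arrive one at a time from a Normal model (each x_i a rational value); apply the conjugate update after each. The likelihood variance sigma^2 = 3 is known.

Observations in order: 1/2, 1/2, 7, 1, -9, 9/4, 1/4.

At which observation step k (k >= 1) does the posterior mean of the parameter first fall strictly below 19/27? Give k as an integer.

k = 5

obs 1: x=1/2 → posterior Normal(23/21, 6/7)
obs 2: x=1/2 → posterior Normal(26/27, 2/3)
obs 3: x=7 → posterior Normal(68/33, 6/11)
obs 4: x=1 → posterior Normal(74/39, 6/13)
obs 5: x=-9 → posterior Normal(4/9, 2/5)
obs 6: x=9/4 → posterior Normal(67/102, 6/17)
obs 7: x=1/4 → posterior Normal(35/57, 6/19)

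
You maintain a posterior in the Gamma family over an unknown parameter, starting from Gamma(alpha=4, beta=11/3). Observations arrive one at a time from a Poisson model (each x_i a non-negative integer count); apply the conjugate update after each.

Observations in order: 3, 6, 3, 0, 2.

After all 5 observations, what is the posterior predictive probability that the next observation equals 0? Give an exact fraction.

obs 1: x=3 → posterior Gamma(7, 14/3)
obs 2: x=6 → posterior Gamma(13, 17/3)
obs 3: x=3 → posterior Gamma(16, 20/3)
obs 4: x=0 → posterior Gamma(16, 23/3)
obs 5: x=2 → posterior Gamma(18, 26/3)

29479510200013918864408576/210457284365172120330305161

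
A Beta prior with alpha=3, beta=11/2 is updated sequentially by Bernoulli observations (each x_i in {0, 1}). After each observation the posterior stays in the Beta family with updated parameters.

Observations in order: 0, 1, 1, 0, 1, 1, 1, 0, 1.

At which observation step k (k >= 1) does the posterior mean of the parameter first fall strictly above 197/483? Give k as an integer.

obs 1: x=0 → posterior Beta(3, 13/2)
obs 2: x=1 → posterior Beta(4, 13/2)
obs 3: x=1 → posterior Beta(5, 13/2)
obs 4: x=0 → posterior Beta(5, 15/2)
obs 5: x=1 → posterior Beta(6, 15/2)
obs 6: x=1 → posterior Beta(7, 15/2)
obs 7: x=1 → posterior Beta(8, 15/2)
obs 8: x=0 → posterior Beta(8, 17/2)
obs 9: x=1 → posterior Beta(9, 17/2)

k = 3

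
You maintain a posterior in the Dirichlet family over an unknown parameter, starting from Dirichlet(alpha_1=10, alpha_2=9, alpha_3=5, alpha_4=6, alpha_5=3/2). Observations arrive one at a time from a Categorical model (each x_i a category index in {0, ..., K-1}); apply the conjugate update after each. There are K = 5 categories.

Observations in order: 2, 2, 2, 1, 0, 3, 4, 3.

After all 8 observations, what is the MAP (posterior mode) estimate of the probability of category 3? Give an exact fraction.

14/69

obs 1: x=2 → posterior Dirichlet(10, 9, 6, 6, 3/2)
obs 2: x=2 → posterior Dirichlet(10, 9, 7, 6, 3/2)
obs 3: x=2 → posterior Dirichlet(10, 9, 8, 6, 3/2)
obs 4: x=1 → posterior Dirichlet(10, 10, 8, 6, 3/2)
obs 5: x=0 → posterior Dirichlet(11, 10, 8, 6, 3/2)
obs 6: x=3 → posterior Dirichlet(11, 10, 8, 7, 3/2)
obs 7: x=4 → posterior Dirichlet(11, 10, 8, 7, 5/2)
obs 8: x=3 → posterior Dirichlet(11, 10, 8, 8, 5/2)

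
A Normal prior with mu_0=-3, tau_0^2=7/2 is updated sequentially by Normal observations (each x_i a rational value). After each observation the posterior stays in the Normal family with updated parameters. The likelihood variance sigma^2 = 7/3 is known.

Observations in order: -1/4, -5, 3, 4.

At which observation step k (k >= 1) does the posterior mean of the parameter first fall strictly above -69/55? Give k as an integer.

k = 3

obs 1: x=-1/4 → posterior Normal(-27/20, 7/5)
obs 2: x=-5 → posterior Normal(-87/32, 7/8)
obs 3: x=3 → posterior Normal(-51/44, 7/11)
obs 4: x=4 → posterior Normal(-3/56, 1/2)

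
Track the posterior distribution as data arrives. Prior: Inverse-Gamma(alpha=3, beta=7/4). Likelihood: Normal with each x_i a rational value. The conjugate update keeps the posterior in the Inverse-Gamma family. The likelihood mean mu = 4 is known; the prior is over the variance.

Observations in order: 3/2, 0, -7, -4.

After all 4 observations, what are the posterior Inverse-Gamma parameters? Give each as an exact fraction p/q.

alpha=5, beta=843/8

obs 1: x=3/2 → posterior Inverse-Gamma(7/2, 39/8)
obs 2: x=0 → posterior Inverse-Gamma(4, 103/8)
obs 3: x=-7 → posterior Inverse-Gamma(9/2, 587/8)
obs 4: x=-4 → posterior Inverse-Gamma(5, 843/8)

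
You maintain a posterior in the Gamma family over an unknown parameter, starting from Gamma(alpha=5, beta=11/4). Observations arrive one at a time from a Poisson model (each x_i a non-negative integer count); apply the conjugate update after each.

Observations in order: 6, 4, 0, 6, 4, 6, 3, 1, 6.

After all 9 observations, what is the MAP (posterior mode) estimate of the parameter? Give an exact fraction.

obs 1: x=6 → posterior Gamma(11, 15/4)
obs 2: x=4 → posterior Gamma(15, 19/4)
obs 3: x=0 → posterior Gamma(15, 23/4)
obs 4: x=6 → posterior Gamma(21, 27/4)
obs 5: x=4 → posterior Gamma(25, 31/4)
obs 6: x=6 → posterior Gamma(31, 35/4)
obs 7: x=3 → posterior Gamma(34, 39/4)
obs 8: x=1 → posterior Gamma(35, 43/4)
obs 9: x=6 → posterior Gamma(41, 47/4)

160/47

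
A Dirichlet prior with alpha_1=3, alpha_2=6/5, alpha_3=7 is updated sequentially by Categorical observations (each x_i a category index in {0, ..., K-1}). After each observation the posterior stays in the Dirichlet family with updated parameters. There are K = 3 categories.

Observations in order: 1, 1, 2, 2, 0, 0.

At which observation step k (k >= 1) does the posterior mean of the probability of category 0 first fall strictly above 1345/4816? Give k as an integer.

obs 1: x=1 → posterior Dirichlet(3, 11/5, 7)
obs 2: x=1 → posterior Dirichlet(3, 16/5, 7)
obs 3: x=2 → posterior Dirichlet(3, 16/5, 8)
obs 4: x=2 → posterior Dirichlet(3, 16/5, 9)
obs 5: x=0 → posterior Dirichlet(4, 16/5, 9)
obs 6: x=0 → posterior Dirichlet(5, 16/5, 9)

k = 6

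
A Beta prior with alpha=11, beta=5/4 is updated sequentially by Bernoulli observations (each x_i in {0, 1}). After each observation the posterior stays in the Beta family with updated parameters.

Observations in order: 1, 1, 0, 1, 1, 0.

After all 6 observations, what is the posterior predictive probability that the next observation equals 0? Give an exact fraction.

obs 1: x=1 → posterior Beta(12, 5/4)
obs 2: x=1 → posterior Beta(13, 5/4)
obs 3: x=0 → posterior Beta(13, 9/4)
obs 4: x=1 → posterior Beta(14, 9/4)
obs 5: x=1 → posterior Beta(15, 9/4)
obs 6: x=0 → posterior Beta(15, 13/4)

13/73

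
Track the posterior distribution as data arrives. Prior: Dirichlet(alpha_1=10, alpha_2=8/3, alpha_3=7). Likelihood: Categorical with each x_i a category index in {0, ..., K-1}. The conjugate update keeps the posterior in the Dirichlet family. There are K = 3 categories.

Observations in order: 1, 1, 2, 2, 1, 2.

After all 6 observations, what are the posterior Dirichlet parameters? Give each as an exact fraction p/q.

alpha_1=10, alpha_2=17/3, alpha_3=10

obs 1: x=1 → posterior Dirichlet(10, 11/3, 7)
obs 2: x=1 → posterior Dirichlet(10, 14/3, 7)
obs 3: x=2 → posterior Dirichlet(10, 14/3, 8)
obs 4: x=2 → posterior Dirichlet(10, 14/3, 9)
obs 5: x=1 → posterior Dirichlet(10, 17/3, 9)
obs 6: x=2 → posterior Dirichlet(10, 17/3, 10)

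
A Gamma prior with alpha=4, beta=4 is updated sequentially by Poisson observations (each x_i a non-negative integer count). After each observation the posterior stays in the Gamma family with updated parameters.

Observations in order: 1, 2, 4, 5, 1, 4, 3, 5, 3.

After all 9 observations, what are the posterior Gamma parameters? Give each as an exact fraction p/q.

alpha=32, beta=13

obs 1: x=1 → posterior Gamma(5, 5)
obs 2: x=2 → posterior Gamma(7, 6)
obs 3: x=4 → posterior Gamma(11, 7)
obs 4: x=5 → posterior Gamma(16, 8)
obs 5: x=1 → posterior Gamma(17, 9)
obs 6: x=4 → posterior Gamma(21, 10)
obs 7: x=3 → posterior Gamma(24, 11)
obs 8: x=5 → posterior Gamma(29, 12)
obs 9: x=3 → posterior Gamma(32, 13)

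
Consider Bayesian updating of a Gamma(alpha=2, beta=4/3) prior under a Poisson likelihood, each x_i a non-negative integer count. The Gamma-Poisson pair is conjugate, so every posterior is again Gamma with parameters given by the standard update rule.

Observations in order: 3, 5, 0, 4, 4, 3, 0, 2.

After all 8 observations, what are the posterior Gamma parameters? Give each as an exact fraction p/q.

obs 1: x=3 → posterior Gamma(5, 7/3)
obs 2: x=5 → posterior Gamma(10, 10/3)
obs 3: x=0 → posterior Gamma(10, 13/3)
obs 4: x=4 → posterior Gamma(14, 16/3)
obs 5: x=4 → posterior Gamma(18, 19/3)
obs 6: x=3 → posterior Gamma(21, 22/3)
obs 7: x=0 → posterior Gamma(21, 25/3)
obs 8: x=2 → posterior Gamma(23, 28/3)

alpha=23, beta=28/3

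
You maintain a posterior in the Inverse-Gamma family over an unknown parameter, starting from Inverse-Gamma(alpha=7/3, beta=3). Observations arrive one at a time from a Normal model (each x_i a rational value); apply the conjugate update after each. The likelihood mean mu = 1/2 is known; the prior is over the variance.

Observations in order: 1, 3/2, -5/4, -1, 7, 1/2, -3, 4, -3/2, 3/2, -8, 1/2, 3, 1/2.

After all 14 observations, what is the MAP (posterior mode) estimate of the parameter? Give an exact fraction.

obs 1: x=1 → posterior Inverse-Gamma(17/6, 25/8)
obs 2: x=3/2 → posterior Inverse-Gamma(10/3, 29/8)
obs 3: x=-5/4 → posterior Inverse-Gamma(23/6, 165/32)
obs 4: x=-1 → posterior Inverse-Gamma(13/3, 201/32)
obs 5: x=7 → posterior Inverse-Gamma(29/6, 877/32)
obs 6: x=1/2 → posterior Inverse-Gamma(16/3, 877/32)
obs 7: x=-3 → posterior Inverse-Gamma(35/6, 1073/32)
obs 8: x=4 → posterior Inverse-Gamma(19/3, 1269/32)
obs 9: x=-3/2 → posterior Inverse-Gamma(41/6, 1333/32)
obs 10: x=3/2 → posterior Inverse-Gamma(22/3, 1349/32)
obs 11: x=-8 → posterior Inverse-Gamma(47/6, 2505/32)
obs 12: x=1/2 → posterior Inverse-Gamma(25/3, 2505/32)
obs 13: x=3 → posterior Inverse-Gamma(53/6, 2605/32)
obs 14: x=1/2 → posterior Inverse-Gamma(28/3, 2605/32)

7815/992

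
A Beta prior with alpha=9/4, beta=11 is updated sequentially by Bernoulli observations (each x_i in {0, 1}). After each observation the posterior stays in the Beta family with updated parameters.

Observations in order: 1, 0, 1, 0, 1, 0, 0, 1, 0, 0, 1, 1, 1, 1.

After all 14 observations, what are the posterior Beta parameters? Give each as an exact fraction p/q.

alpha=41/4, beta=17

obs 1: x=1 → posterior Beta(13/4, 11)
obs 2: x=0 → posterior Beta(13/4, 12)
obs 3: x=1 → posterior Beta(17/4, 12)
obs 4: x=0 → posterior Beta(17/4, 13)
obs 5: x=1 → posterior Beta(21/4, 13)
obs 6: x=0 → posterior Beta(21/4, 14)
obs 7: x=0 → posterior Beta(21/4, 15)
obs 8: x=1 → posterior Beta(25/4, 15)
obs 9: x=0 → posterior Beta(25/4, 16)
obs 10: x=0 → posterior Beta(25/4, 17)
obs 11: x=1 → posterior Beta(29/4, 17)
obs 12: x=1 → posterior Beta(33/4, 17)
obs 13: x=1 → posterior Beta(37/4, 17)
obs 14: x=1 → posterior Beta(41/4, 17)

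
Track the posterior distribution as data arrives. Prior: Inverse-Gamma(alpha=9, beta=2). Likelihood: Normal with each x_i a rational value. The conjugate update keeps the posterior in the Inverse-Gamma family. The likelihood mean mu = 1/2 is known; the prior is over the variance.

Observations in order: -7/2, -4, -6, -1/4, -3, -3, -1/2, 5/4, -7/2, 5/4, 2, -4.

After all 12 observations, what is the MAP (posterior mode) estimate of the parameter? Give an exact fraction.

obs 1: x=-7/2 → posterior Inverse-Gamma(19/2, 10)
obs 2: x=-4 → posterior Inverse-Gamma(10, 161/8)
obs 3: x=-6 → posterior Inverse-Gamma(21/2, 165/4)
obs 4: x=-1/4 → posterior Inverse-Gamma(11, 1329/32)
obs 5: x=-3 → posterior Inverse-Gamma(23/2, 1525/32)
obs 6: x=-3 → posterior Inverse-Gamma(12, 1721/32)
obs 7: x=-1/2 → posterior Inverse-Gamma(25/2, 1737/32)
obs 8: x=5/4 → posterior Inverse-Gamma(13, 873/16)
obs 9: x=-7/2 → posterior Inverse-Gamma(27/2, 1001/16)
obs 10: x=5/4 → posterior Inverse-Gamma(14, 2011/32)
obs 11: x=2 → posterior Inverse-Gamma(29/2, 2047/32)
obs 12: x=-4 → posterior Inverse-Gamma(15, 2371/32)

2371/512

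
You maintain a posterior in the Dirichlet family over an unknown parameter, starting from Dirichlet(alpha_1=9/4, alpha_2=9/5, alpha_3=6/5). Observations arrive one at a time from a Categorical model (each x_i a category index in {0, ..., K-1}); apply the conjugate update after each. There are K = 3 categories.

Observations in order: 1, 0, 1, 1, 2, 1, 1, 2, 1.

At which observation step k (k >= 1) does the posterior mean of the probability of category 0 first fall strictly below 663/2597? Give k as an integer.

obs 1: x=1 → posterior Dirichlet(9/4, 14/5, 6/5)
obs 2: x=0 → posterior Dirichlet(13/4, 14/5, 6/5)
obs 3: x=1 → posterior Dirichlet(13/4, 19/5, 6/5)
obs 4: x=1 → posterior Dirichlet(13/4, 24/5, 6/5)
obs 5: x=2 → posterior Dirichlet(13/4, 24/5, 11/5)
obs 6: x=1 → posterior Dirichlet(13/4, 29/5, 11/5)
obs 7: x=1 → posterior Dirichlet(13/4, 34/5, 11/5)
obs 8: x=2 → posterior Dirichlet(13/4, 34/5, 16/5)
obs 9: x=1 → posterior Dirichlet(13/4, 39/5, 16/5)

k = 8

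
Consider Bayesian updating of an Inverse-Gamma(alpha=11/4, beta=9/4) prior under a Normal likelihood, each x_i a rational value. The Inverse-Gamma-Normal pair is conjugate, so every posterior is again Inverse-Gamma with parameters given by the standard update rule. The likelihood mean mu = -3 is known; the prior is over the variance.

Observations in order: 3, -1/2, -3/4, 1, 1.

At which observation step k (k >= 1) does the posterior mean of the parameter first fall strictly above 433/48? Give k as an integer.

obs 1: x=3 → posterior Inverse-Gamma(13/4, 81/4)
obs 2: x=-1/2 → posterior Inverse-Gamma(15/4, 187/8)
obs 3: x=-3/4 → posterior Inverse-Gamma(17/4, 829/32)
obs 4: x=1 → posterior Inverse-Gamma(19/4, 1085/32)
obs 5: x=1 → posterior Inverse-Gamma(21/4, 1341/32)

k = 4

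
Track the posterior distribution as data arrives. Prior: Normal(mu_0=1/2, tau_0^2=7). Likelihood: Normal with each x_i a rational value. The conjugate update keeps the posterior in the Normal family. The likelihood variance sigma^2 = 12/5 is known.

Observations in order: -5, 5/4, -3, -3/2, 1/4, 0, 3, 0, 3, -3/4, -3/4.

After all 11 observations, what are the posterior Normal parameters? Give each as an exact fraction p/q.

obs 1: x=-5 → posterior Normal(-169/47, 84/47)
obs 2: x=5/4 → posterior Normal(-501/328, 42/41)
obs 3: x=-3 → posterior Normal(-307/156, 28/39)
obs 4: x=-3/2 → posterior Normal(-1131/608, 21/38)
obs 5: x=1/4 → posterior Normal(-274/187, 84/187)
obs 6: x=0 → posterior Normal(-137/111, 14/37)
obs 7: x=3 → posterior Normal(-169/257, 84/257)
obs 8: x=0 → posterior Normal(-169/292, 21/73)
obs 9: x=3 → posterior Normal(-64/327, 28/109)
obs 10: x=-3/4 → posterior Normal(-361/1448, 42/181)
obs 11: x=-3/4 → posterior Normal(-233/794, 84/397)

mu_0=-233/794, tau_0^2=84/397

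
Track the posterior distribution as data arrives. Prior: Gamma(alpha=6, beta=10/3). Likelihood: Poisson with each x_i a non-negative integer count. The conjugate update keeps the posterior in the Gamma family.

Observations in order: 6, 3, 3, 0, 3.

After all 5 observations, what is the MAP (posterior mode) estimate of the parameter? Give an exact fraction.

obs 1: x=6 → posterior Gamma(12, 13/3)
obs 2: x=3 → posterior Gamma(15, 16/3)
obs 3: x=3 → posterior Gamma(18, 19/3)
obs 4: x=0 → posterior Gamma(18, 22/3)
obs 5: x=3 → posterior Gamma(21, 25/3)

12/5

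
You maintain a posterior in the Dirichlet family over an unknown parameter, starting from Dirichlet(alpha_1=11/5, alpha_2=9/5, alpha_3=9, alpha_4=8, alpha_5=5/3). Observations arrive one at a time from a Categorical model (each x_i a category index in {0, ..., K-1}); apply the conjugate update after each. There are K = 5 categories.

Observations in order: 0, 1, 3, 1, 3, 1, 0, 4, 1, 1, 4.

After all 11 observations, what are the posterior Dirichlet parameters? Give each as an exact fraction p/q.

obs 1: x=0 → posterior Dirichlet(16/5, 9/5, 9, 8, 5/3)
obs 2: x=1 → posterior Dirichlet(16/5, 14/5, 9, 8, 5/3)
obs 3: x=3 → posterior Dirichlet(16/5, 14/5, 9, 9, 5/3)
obs 4: x=1 → posterior Dirichlet(16/5, 19/5, 9, 9, 5/3)
obs 5: x=3 → posterior Dirichlet(16/5, 19/5, 9, 10, 5/3)
obs 6: x=1 → posterior Dirichlet(16/5, 24/5, 9, 10, 5/3)
obs 7: x=0 → posterior Dirichlet(21/5, 24/5, 9, 10, 5/3)
obs 8: x=4 → posterior Dirichlet(21/5, 24/5, 9, 10, 8/3)
obs 9: x=1 → posterior Dirichlet(21/5, 29/5, 9, 10, 8/3)
obs 10: x=1 → posterior Dirichlet(21/5, 34/5, 9, 10, 8/3)
obs 11: x=4 → posterior Dirichlet(21/5, 34/5, 9, 10, 11/3)

alpha_1=21/5, alpha_2=34/5, alpha_3=9, alpha_4=10, alpha_5=11/3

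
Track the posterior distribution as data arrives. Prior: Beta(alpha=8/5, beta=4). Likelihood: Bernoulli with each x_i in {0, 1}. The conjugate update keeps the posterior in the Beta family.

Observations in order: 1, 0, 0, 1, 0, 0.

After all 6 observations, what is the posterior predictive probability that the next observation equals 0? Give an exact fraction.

20/29

obs 1: x=1 → posterior Beta(13/5, 4)
obs 2: x=0 → posterior Beta(13/5, 5)
obs 3: x=0 → posterior Beta(13/5, 6)
obs 4: x=1 → posterior Beta(18/5, 6)
obs 5: x=0 → posterior Beta(18/5, 7)
obs 6: x=0 → posterior Beta(18/5, 8)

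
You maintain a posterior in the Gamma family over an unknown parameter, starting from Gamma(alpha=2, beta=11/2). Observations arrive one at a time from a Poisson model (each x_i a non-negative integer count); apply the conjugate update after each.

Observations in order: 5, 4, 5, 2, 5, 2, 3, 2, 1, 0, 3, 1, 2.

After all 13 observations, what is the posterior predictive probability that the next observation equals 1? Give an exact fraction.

781079986727555972641796426363691638013427310169394758746258/2887055063130030577943319204843309228979284749210167102819281

obs 1: x=5 → posterior Gamma(7, 13/2)
obs 2: x=4 → posterior Gamma(11, 15/2)
obs 3: x=5 → posterior Gamma(16, 17/2)
obs 4: x=2 → posterior Gamma(18, 19/2)
obs 5: x=5 → posterior Gamma(23, 21/2)
obs 6: x=2 → posterior Gamma(25, 23/2)
obs 7: x=3 → posterior Gamma(28, 25/2)
obs 8: x=2 → posterior Gamma(30, 27/2)
obs 9: x=1 → posterior Gamma(31, 29/2)
obs 10: x=0 → posterior Gamma(31, 31/2)
obs 11: x=3 → posterior Gamma(34, 33/2)
obs 12: x=1 → posterior Gamma(35, 35/2)
obs 13: x=2 → posterior Gamma(37, 37/2)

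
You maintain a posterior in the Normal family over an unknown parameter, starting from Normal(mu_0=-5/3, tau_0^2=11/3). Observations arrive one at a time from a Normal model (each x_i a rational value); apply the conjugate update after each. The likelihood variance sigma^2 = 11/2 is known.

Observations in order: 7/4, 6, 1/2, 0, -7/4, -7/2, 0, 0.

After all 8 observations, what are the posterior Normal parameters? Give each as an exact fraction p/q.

obs 1: x=7/4 → posterior Normal(-3/10, 11/5)
obs 2: x=6 → posterior Normal(3/2, 11/7)
obs 3: x=1/2 → posterior Normal(23/18, 11/9)
obs 4: x=0 → posterior Normal(23/22, 1)
obs 5: x=-7/4 → posterior Normal(8/13, 11/13)
obs 6: x=-7/2 → posterior Normal(1/15, 11/15)
obs 7: x=0 → posterior Normal(1/17, 11/17)
obs 8: x=0 → posterior Normal(1/19, 11/19)

mu_0=1/19, tau_0^2=11/19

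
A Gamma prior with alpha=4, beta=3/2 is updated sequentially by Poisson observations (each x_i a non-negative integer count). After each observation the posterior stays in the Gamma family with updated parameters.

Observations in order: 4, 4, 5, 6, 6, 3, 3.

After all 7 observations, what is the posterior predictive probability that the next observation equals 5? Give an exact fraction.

obs 1: x=4 → posterior Gamma(8, 5/2)
obs 2: x=4 → posterior Gamma(12, 7/2)
obs 3: x=5 → posterior Gamma(17, 9/2)
obs 4: x=6 → posterior Gamma(23, 11/2)
obs 5: x=6 → posterior Gamma(29, 13/2)
obs 6: x=3 → posterior Gamma(32, 15/2)
obs 7: x=3 → posterior Gamma(35, 17/2)

11281006576008252626091166454927122172558656693728/74368742344158402044370289529129338200416023056379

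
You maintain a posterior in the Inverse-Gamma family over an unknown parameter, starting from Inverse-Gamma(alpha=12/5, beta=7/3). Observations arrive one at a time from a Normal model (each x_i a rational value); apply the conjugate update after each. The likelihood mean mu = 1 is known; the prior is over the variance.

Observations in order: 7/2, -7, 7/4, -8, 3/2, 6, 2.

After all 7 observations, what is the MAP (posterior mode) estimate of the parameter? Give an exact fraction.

obs 1: x=7/2 → posterior Inverse-Gamma(29/10, 131/24)
obs 2: x=-7 → posterior Inverse-Gamma(17/5, 899/24)
obs 3: x=7/4 → posterior Inverse-Gamma(39/10, 3623/96)
obs 4: x=-8 → posterior Inverse-Gamma(22/5, 7511/96)
obs 5: x=3/2 → posterior Inverse-Gamma(49/10, 7523/96)
obs 6: x=6 → posterior Inverse-Gamma(27/5, 8723/96)
obs 7: x=2 → posterior Inverse-Gamma(59/10, 8771/96)

43855/3312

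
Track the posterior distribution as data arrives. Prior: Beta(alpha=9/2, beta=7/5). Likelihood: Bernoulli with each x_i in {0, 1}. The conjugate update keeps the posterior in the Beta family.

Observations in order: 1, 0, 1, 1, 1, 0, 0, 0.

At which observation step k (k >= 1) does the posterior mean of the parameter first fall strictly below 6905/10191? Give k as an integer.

obs 1: x=1 → posterior Beta(11/2, 7/5)
obs 2: x=0 → posterior Beta(11/2, 12/5)
obs 3: x=1 → posterior Beta(13/2, 12/5)
obs 4: x=1 → posterior Beta(15/2, 12/5)
obs 5: x=1 → posterior Beta(17/2, 12/5)
obs 6: x=0 → posterior Beta(17/2, 17/5)
obs 7: x=0 → posterior Beta(17/2, 22/5)
obs 8: x=0 → posterior Beta(17/2, 27/5)

k = 7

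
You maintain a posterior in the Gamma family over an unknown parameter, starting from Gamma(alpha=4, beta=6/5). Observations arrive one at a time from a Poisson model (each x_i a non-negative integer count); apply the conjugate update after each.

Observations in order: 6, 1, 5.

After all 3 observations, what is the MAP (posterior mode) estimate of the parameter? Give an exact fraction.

obs 1: x=6 → posterior Gamma(10, 11/5)
obs 2: x=1 → posterior Gamma(11, 16/5)
obs 3: x=5 → posterior Gamma(16, 21/5)

25/7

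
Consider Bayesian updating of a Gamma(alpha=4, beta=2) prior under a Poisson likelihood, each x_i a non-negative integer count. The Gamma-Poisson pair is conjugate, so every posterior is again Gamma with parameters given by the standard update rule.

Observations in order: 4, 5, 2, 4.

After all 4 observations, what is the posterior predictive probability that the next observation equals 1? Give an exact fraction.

obs 1: x=4 → posterior Gamma(8, 3)
obs 2: x=5 → posterior Gamma(13, 4)
obs 3: x=2 → posterior Gamma(15, 5)
obs 4: x=4 → posterior Gamma(19, 6)

11577835060199424/79792266297612001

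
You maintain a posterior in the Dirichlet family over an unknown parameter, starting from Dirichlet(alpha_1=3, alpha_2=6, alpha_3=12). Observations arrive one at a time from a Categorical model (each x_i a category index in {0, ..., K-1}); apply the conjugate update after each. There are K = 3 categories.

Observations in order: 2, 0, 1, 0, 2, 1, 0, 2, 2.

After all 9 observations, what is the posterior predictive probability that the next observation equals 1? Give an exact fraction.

4/15

obs 1: x=2 → posterior Dirichlet(3, 6, 13)
obs 2: x=0 → posterior Dirichlet(4, 6, 13)
obs 3: x=1 → posterior Dirichlet(4, 7, 13)
obs 4: x=0 → posterior Dirichlet(5, 7, 13)
obs 5: x=2 → posterior Dirichlet(5, 7, 14)
obs 6: x=1 → posterior Dirichlet(5, 8, 14)
obs 7: x=0 → posterior Dirichlet(6, 8, 14)
obs 8: x=2 → posterior Dirichlet(6, 8, 15)
obs 9: x=2 → posterior Dirichlet(6, 8, 16)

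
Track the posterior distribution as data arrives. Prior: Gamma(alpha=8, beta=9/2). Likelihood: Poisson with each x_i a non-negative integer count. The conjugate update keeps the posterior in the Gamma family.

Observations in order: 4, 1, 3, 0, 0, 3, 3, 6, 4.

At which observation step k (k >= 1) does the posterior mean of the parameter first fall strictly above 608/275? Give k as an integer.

k = 8

obs 1: x=4 → posterior Gamma(12, 11/2)
obs 2: x=1 → posterior Gamma(13, 13/2)
obs 3: x=3 → posterior Gamma(16, 15/2)
obs 4: x=0 → posterior Gamma(16, 17/2)
obs 5: x=0 → posterior Gamma(16, 19/2)
obs 6: x=3 → posterior Gamma(19, 21/2)
obs 7: x=3 → posterior Gamma(22, 23/2)
obs 8: x=6 → posterior Gamma(28, 25/2)
obs 9: x=4 → posterior Gamma(32, 27/2)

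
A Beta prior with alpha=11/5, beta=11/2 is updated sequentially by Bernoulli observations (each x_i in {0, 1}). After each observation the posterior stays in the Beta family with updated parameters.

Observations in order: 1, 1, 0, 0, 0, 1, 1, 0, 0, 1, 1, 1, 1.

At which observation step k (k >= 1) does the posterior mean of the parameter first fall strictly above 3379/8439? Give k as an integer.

obs 1: x=1 → posterior Beta(16/5, 11/2)
obs 2: x=1 → posterior Beta(21/5, 11/2)
obs 3: x=0 → posterior Beta(21/5, 13/2)
obs 4: x=0 → posterior Beta(21/5, 15/2)
obs 5: x=0 → posterior Beta(21/5, 17/2)
obs 6: x=1 → posterior Beta(26/5, 17/2)
obs 7: x=1 → posterior Beta(31/5, 17/2)
obs 8: x=0 → posterior Beta(31/5, 19/2)
obs 9: x=0 → posterior Beta(31/5, 21/2)
obs 10: x=1 → posterior Beta(36/5, 21/2)
obs 11: x=1 → posterior Beta(41/5, 21/2)
obs 12: x=1 → posterior Beta(46/5, 21/2)
obs 13: x=1 → posterior Beta(51/5, 21/2)

k = 2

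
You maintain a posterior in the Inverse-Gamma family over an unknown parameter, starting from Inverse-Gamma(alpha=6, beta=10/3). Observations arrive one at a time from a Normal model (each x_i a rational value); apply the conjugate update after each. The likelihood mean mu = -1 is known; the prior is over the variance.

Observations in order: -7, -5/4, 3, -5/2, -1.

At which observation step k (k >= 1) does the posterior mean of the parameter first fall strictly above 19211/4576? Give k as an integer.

obs 1: x=-7 → posterior Inverse-Gamma(13/2, 64/3)
obs 2: x=-5/4 → posterior Inverse-Gamma(7, 2051/96)
obs 3: x=3 → posterior Inverse-Gamma(15/2, 2819/96)
obs 4: x=-5/2 → posterior Inverse-Gamma(8, 2927/96)
obs 5: x=-1 → posterior Inverse-Gamma(17/2, 2927/96)

k = 3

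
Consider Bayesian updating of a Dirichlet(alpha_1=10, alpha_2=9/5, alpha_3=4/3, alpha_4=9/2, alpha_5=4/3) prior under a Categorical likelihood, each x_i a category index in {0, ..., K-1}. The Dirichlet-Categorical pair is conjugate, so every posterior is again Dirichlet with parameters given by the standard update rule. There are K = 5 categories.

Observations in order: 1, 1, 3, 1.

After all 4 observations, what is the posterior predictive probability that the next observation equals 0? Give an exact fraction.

300/689

obs 1: x=1 → posterior Dirichlet(10, 14/5, 4/3, 9/2, 4/3)
obs 2: x=1 → posterior Dirichlet(10, 19/5, 4/3, 9/2, 4/3)
obs 3: x=3 → posterior Dirichlet(10, 19/5, 4/3, 11/2, 4/3)
obs 4: x=1 → posterior Dirichlet(10, 24/5, 4/3, 11/2, 4/3)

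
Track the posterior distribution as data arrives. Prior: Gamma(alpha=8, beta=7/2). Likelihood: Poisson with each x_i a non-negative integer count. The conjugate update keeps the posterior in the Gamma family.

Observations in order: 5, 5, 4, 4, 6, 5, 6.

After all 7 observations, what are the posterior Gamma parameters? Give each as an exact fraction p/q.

obs 1: x=5 → posterior Gamma(13, 9/2)
obs 2: x=5 → posterior Gamma(18, 11/2)
obs 3: x=4 → posterior Gamma(22, 13/2)
obs 4: x=4 → posterior Gamma(26, 15/2)
obs 5: x=6 → posterior Gamma(32, 17/2)
obs 6: x=5 → posterior Gamma(37, 19/2)
obs 7: x=6 → posterior Gamma(43, 21/2)

alpha=43, beta=21/2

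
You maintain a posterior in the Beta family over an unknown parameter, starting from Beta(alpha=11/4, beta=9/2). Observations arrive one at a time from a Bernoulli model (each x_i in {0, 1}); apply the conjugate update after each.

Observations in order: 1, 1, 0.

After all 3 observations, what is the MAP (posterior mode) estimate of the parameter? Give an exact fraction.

5/11

obs 1: x=1 → posterior Beta(15/4, 9/2)
obs 2: x=1 → posterior Beta(19/4, 9/2)
obs 3: x=0 → posterior Beta(19/4, 11/2)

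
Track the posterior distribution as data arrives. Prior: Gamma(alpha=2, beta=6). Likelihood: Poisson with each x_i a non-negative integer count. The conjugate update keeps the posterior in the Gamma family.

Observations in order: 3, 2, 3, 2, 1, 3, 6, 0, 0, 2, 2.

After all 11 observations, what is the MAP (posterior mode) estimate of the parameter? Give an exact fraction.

obs 1: x=3 → posterior Gamma(5, 7)
obs 2: x=2 → posterior Gamma(7, 8)
obs 3: x=3 → posterior Gamma(10, 9)
obs 4: x=2 → posterior Gamma(12, 10)
obs 5: x=1 → posterior Gamma(13, 11)
obs 6: x=3 → posterior Gamma(16, 12)
obs 7: x=6 → posterior Gamma(22, 13)
obs 8: x=0 → posterior Gamma(22, 14)
obs 9: x=0 → posterior Gamma(22, 15)
obs 10: x=2 → posterior Gamma(24, 16)
obs 11: x=2 → posterior Gamma(26, 17)

25/17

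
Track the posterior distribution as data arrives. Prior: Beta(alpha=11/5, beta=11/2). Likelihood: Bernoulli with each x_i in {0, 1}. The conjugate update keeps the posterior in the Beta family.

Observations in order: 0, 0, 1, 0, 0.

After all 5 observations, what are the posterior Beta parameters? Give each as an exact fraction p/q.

alpha=16/5, beta=19/2

obs 1: x=0 → posterior Beta(11/5, 13/2)
obs 2: x=0 → posterior Beta(11/5, 15/2)
obs 3: x=1 → posterior Beta(16/5, 15/2)
obs 4: x=0 → posterior Beta(16/5, 17/2)
obs 5: x=0 → posterior Beta(16/5, 19/2)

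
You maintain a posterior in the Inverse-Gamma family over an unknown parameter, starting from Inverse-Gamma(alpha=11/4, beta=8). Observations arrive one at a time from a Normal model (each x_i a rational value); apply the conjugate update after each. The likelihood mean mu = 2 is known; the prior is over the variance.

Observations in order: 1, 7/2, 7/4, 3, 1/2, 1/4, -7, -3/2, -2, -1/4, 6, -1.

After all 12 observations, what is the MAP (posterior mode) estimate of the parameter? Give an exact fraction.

obs 1: x=1 → posterior Inverse-Gamma(13/4, 17/2)
obs 2: x=7/2 → posterior Inverse-Gamma(15/4, 77/8)
obs 3: x=7/4 → posterior Inverse-Gamma(17/4, 309/32)
obs 4: x=3 → posterior Inverse-Gamma(19/4, 325/32)
obs 5: x=1/2 → posterior Inverse-Gamma(21/4, 361/32)
obs 6: x=1/4 → posterior Inverse-Gamma(23/4, 205/16)
obs 7: x=-7 → posterior Inverse-Gamma(25/4, 853/16)
obs 8: x=-3/2 → posterior Inverse-Gamma(27/4, 951/16)
obs 9: x=-2 → posterior Inverse-Gamma(29/4, 1079/16)
obs 10: x=-1/4 → posterior Inverse-Gamma(31/4, 2239/32)
obs 11: x=6 → posterior Inverse-Gamma(33/4, 2495/32)
obs 12: x=-1 → posterior Inverse-Gamma(35/4, 2639/32)

203/24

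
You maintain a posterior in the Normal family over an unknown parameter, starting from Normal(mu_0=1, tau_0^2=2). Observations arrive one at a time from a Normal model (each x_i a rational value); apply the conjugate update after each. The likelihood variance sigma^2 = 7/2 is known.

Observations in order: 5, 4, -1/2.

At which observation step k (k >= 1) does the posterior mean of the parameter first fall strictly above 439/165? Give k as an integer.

obs 1: x=5 → posterior Normal(27/11, 14/11)
obs 2: x=4 → posterior Normal(43/15, 14/15)
obs 3: x=-1/2 → posterior Normal(41/19, 14/19)

k = 2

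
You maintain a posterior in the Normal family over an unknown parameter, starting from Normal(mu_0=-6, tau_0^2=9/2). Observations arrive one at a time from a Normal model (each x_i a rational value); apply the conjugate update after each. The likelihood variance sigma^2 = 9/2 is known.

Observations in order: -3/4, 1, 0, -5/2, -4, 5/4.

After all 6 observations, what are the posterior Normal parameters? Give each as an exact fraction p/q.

obs 1: x=-3/4 → posterior Normal(-27/8, 9/4)
obs 2: x=1 → posterior Normal(-23/12, 3/2)
obs 3: x=0 → posterior Normal(-23/16, 9/8)
obs 4: x=-5/2 → posterior Normal(-33/20, 9/10)
obs 5: x=-4 → posterior Normal(-49/24, 3/4)
obs 6: x=5/4 → posterior Normal(-11/7, 9/14)

mu_0=-11/7, tau_0^2=9/14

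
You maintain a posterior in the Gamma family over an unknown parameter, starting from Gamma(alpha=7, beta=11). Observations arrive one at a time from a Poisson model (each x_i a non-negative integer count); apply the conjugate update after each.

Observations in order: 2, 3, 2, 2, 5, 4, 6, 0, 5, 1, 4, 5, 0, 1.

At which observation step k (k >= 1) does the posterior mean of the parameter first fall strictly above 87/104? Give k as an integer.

k = 2

obs 1: x=2 → posterior Gamma(9, 12)
obs 2: x=3 → posterior Gamma(12, 13)
obs 3: x=2 → posterior Gamma(14, 14)
obs 4: x=2 → posterior Gamma(16, 15)
obs 5: x=5 → posterior Gamma(21, 16)
obs 6: x=4 → posterior Gamma(25, 17)
obs 7: x=6 → posterior Gamma(31, 18)
obs 8: x=0 → posterior Gamma(31, 19)
obs 9: x=5 → posterior Gamma(36, 20)
obs 10: x=1 → posterior Gamma(37, 21)
obs 11: x=4 → posterior Gamma(41, 22)
obs 12: x=5 → posterior Gamma(46, 23)
obs 13: x=0 → posterior Gamma(46, 24)
obs 14: x=1 → posterior Gamma(47, 25)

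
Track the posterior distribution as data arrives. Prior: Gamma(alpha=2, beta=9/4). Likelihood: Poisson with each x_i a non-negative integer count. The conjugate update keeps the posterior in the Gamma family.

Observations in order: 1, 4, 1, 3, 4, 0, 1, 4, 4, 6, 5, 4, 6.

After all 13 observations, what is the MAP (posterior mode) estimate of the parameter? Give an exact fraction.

176/61

obs 1: x=1 → posterior Gamma(3, 13/4)
obs 2: x=4 → posterior Gamma(7, 17/4)
obs 3: x=1 → posterior Gamma(8, 21/4)
obs 4: x=3 → posterior Gamma(11, 25/4)
obs 5: x=4 → posterior Gamma(15, 29/4)
obs 6: x=0 → posterior Gamma(15, 33/4)
obs 7: x=1 → posterior Gamma(16, 37/4)
obs 8: x=4 → posterior Gamma(20, 41/4)
obs 9: x=4 → posterior Gamma(24, 45/4)
obs 10: x=6 → posterior Gamma(30, 49/4)
obs 11: x=5 → posterior Gamma(35, 53/4)
obs 12: x=4 → posterior Gamma(39, 57/4)
obs 13: x=6 → posterior Gamma(45, 61/4)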